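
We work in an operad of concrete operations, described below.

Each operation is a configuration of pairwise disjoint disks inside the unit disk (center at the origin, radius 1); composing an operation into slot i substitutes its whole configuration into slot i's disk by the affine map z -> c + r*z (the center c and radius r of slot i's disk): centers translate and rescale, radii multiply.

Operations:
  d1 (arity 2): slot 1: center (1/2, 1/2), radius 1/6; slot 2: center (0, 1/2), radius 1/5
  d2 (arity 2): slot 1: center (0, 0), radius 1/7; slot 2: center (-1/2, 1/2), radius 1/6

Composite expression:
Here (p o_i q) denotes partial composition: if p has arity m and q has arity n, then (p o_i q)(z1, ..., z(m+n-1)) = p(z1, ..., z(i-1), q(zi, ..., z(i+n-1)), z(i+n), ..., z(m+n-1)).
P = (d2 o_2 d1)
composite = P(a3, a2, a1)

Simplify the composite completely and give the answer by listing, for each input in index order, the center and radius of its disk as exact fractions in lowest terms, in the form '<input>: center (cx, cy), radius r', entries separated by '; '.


Nesting under d2 composes maps z -> c + r*z down each a-path.
for a3, the 1-step affine chain lands on center (0, 0), radius 1/7
for a2, the 2-step affine chain lands on center (-5/12, 7/12), radius 1/36
for a1, the 2-step affine chain lands on center (-1/2, 7/12), radius 1/30

a1: center (-1/2, 7/12), radius 1/30; a2: center (-5/12, 7/12), radius 1/36; a3: center (0, 0), radius 1/7


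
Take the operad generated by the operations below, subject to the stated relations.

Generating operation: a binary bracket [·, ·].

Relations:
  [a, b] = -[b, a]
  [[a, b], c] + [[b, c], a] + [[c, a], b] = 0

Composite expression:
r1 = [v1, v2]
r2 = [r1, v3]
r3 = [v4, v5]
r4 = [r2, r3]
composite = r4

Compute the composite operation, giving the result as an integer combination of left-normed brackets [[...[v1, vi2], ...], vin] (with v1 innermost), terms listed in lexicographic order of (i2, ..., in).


[[[[v1, v2], v3], v4], v5] - [[[[v1, v2], v3], v5], v4]

Expand each bracket as ab - ba; the v1-initial words give the coefficients.
Composite bracket: [[[v1, v2], v3], [v4, v5]]
Applying ab - ba throughout gives 16 signed words (2^4 = 16).
Coefficients come from the v1-initial words:
  v1v2v3v4v5 (sign +1) contributes +[[[[v1, v2], v3], v4], v5]
  v1v2v3v5v4 (sign -1) contributes -[[[[v1, v2], v3], v5], v4]


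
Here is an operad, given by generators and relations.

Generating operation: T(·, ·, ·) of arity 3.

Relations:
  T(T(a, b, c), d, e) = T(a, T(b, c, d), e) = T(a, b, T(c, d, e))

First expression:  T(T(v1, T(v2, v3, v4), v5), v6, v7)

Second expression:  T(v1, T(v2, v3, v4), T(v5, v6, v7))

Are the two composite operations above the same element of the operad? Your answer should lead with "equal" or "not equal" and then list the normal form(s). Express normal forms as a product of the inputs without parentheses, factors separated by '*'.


Normal form of the first expression: v1 * v2 * v3 * v4 * v5 * v6 * v7
Normal form of the second expression: v1 * v2 * v3 * v4 * v5 * v6 * v7
Identical normal forms: equal.

equal; the common form is v1 * v2 * v3 * v4 * v5 * v6 * v7


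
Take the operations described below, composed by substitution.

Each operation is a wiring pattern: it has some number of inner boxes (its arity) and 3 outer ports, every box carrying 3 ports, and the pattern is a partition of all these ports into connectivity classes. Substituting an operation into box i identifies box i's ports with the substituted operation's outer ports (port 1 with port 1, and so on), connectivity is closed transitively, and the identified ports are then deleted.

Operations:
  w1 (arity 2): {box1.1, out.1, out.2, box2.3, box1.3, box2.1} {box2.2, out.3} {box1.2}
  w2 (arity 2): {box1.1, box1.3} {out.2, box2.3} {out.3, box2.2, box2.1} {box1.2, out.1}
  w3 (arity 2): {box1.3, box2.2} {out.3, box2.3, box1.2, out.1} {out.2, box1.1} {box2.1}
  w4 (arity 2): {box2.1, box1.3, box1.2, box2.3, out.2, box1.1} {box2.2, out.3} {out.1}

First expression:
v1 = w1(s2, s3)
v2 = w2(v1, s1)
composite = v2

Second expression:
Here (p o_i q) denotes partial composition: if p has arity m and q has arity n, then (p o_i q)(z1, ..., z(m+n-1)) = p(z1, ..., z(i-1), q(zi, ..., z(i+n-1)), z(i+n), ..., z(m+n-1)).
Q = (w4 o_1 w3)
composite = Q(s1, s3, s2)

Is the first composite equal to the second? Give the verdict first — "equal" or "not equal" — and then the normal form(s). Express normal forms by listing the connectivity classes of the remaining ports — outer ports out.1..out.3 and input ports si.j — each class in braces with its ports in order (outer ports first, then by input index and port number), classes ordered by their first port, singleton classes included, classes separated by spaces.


not equal; first: {out.1, s2.1, s2.3, s3.1, s3.2, s3.3} {out.2, s1.3} {out.3, s1.1, s1.2} {s2.2}; second: {out.1} {out.2, s1.1, s1.2, s2.1, s2.3, s3.3} {out.3, s2.2} {s1.3, s3.2} {s3.1}

In normal form, the first expression is {out.1, s2.1, s2.3, s3.1, s3.2, s3.3} {out.2, s1.3} {out.3, s1.1, s1.2} {s2.2}
In normal form, the second expression is {out.1} {out.2, s1.1, s1.2, s2.1, s2.3, s3.3} {out.3, s2.2} {s1.3, s3.2} {s3.1}
The forms do not match — not equal.


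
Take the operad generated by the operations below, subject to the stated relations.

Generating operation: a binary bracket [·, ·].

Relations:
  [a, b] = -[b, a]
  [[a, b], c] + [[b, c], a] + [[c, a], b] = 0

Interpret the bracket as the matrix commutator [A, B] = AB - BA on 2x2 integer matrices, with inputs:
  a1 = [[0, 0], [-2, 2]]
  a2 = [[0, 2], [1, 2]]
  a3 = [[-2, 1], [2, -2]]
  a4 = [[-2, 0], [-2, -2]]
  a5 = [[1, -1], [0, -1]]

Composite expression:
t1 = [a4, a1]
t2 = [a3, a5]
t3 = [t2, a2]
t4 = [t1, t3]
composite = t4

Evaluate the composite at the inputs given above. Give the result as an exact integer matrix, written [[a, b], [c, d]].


[[-16, 0], [-80, 16]]

[a4, a1] = [[0, 0], [4, 0]]
[a3, a5] = [[2, -2], [4, -2]]
[[a3, a5], a2] = [[-10, 4], [-12, 10]]
[[a4, a1], [[a3, a5], a2]] = [[-16, 0], [-80, 16]]


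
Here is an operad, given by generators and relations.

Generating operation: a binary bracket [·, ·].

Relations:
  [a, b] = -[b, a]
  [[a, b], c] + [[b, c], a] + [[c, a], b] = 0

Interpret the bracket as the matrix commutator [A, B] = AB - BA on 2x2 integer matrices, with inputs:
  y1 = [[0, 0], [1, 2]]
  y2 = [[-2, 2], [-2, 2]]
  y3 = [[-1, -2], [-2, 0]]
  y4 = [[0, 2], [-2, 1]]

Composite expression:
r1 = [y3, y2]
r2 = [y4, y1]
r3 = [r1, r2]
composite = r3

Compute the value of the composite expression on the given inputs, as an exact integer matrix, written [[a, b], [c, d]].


[[-74, 104], [-56, 74]]


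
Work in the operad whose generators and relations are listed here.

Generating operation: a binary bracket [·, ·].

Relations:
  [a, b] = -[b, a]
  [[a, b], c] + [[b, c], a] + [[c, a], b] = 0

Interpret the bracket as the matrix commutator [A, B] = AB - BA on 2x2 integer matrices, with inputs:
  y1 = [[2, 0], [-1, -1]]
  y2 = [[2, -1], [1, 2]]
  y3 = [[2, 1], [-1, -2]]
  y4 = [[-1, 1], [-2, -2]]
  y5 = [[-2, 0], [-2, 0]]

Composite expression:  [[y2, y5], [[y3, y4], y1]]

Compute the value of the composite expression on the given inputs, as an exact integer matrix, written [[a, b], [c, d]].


[y2, y5] = [[2, -2], [-2, -2]]
[y3, y4] = [[-1, 3], [7, 1]]
[[y3, y4], y1] = [[-3, -9], [19, 3]]
[[y2, y5], [[y3, y4], y1]] = [[-56, -48], [-64, 56]]

[[-56, -48], [-64, 56]]


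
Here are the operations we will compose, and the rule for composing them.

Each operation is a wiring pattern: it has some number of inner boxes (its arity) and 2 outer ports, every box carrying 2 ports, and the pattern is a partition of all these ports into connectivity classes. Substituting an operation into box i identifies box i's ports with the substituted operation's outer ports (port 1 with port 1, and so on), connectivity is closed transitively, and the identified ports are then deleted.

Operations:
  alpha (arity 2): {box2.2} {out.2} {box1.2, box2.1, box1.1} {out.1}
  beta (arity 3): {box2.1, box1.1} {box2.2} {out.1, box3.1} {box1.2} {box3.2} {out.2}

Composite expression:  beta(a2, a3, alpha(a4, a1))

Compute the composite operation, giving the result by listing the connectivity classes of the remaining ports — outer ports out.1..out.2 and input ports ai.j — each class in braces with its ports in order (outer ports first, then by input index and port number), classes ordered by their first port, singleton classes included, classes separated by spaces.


After gluing at beta, chains via deleted ports link the a-ports.
stage alpha: inputs (a4, a1), connectivity {out.1} {out.2} {a1.1, a4.1, a4.2} {a1.2}, out.j its boundary
stage beta: inputs (a2, a3, a4, a1), connectivity {out.1} {out.2} {a1.1, a4.1, a4.2} {a1.2} {a2.1, a3.1} {a2.2} {a3.2}, out.j its boundary

{out.1} {out.2} {a1.1, a4.1, a4.2} {a1.2} {a2.1, a3.1} {a2.2} {a3.2}


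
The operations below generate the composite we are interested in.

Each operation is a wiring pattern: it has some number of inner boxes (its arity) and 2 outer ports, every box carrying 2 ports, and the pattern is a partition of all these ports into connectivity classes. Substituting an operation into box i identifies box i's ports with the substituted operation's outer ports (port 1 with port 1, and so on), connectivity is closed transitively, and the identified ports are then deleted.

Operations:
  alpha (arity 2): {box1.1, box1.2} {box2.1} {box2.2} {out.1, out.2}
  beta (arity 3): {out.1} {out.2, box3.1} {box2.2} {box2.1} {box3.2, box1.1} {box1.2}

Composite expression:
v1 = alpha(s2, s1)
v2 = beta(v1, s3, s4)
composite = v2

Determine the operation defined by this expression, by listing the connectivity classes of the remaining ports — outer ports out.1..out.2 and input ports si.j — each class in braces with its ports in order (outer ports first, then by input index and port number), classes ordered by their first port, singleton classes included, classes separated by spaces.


Substituting into beta glues patterns; closure does the rest.
alpha over (s2, s1) gives {out.1, out.2} {s1.1} {s1.2} {s2.1, s2.2}, out.j being that stage's outer ports
beta over (s2, s1, s3, s4) gives {out.1} {out.2, s4.1} {s1.1} {s1.2} {s2.1, s2.2} {s3.1} {s3.2} {s4.2}, out.j being that stage's outer ports

{out.1} {out.2, s4.1} {s1.1} {s1.2} {s2.1, s2.2} {s3.1} {s3.2} {s4.2}


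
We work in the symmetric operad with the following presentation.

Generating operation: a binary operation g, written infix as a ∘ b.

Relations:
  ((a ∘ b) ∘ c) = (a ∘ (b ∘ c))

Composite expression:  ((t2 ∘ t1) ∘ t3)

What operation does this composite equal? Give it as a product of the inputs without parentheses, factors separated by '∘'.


t2 ∘ t1 ∘ t3

Every regrouping of g is equal, so read the t-inputs in written order.
(t2 ∘ t1) linearizes to t2 ∘ t1
((t2 ∘ t1) ∘ t3) linearizes to t2 ∘ t1 ∘ t3


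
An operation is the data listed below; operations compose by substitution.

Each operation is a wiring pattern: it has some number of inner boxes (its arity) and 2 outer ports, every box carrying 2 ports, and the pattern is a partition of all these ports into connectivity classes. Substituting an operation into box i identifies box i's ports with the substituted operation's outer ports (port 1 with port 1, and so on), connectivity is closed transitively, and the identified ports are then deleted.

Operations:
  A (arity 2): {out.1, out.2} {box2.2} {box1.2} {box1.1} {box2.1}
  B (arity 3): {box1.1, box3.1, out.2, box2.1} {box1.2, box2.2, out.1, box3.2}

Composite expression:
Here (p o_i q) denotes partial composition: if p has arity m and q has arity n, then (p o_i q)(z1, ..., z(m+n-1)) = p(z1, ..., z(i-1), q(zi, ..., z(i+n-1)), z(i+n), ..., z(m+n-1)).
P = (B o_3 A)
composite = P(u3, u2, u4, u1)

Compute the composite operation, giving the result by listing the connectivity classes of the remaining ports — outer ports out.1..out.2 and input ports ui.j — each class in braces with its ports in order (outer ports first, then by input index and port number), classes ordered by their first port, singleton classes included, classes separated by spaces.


{out.1, out.2, u2.1, u2.2, u3.1, u3.2} {u1.1} {u1.2} {u4.1} {u4.2}

Connectivity passes through glued B-boundaries; trace each wire chain.
after A, the pattern on (u4, u1) reads {out.1, out.2} {u1.1} {u1.2} {u4.1} {u4.2} (out.j = its outer ports)
after B, the pattern on (u3, u2, u4, u1) reads {out.1, out.2, u2.1, u2.2, u3.1, u3.2} {u1.1} {u1.2} {u4.1} {u4.2} (out.j = its outer ports)


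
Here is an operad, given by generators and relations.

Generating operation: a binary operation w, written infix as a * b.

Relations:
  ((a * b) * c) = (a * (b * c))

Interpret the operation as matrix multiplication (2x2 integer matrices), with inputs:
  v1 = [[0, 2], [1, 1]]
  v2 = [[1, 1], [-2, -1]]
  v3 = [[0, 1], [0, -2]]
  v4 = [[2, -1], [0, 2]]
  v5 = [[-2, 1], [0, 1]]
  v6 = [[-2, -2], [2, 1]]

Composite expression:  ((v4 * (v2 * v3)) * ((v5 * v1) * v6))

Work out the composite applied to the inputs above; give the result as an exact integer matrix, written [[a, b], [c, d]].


[[0, 2], [0, 0]]

(v2 * v3) = [[0, -1], [0, 0]]
(v4 * (v2 * v3)) = [[0, -2], [0, 0]]
(v5 * v1) = [[1, -3], [1, 1]]
((v5 * v1) * v6) = [[-8, -5], [0, -1]]
((v4 * (v2 * v3)) * ((v5 * v1) * v6)) = [[0, 2], [0, 0]]


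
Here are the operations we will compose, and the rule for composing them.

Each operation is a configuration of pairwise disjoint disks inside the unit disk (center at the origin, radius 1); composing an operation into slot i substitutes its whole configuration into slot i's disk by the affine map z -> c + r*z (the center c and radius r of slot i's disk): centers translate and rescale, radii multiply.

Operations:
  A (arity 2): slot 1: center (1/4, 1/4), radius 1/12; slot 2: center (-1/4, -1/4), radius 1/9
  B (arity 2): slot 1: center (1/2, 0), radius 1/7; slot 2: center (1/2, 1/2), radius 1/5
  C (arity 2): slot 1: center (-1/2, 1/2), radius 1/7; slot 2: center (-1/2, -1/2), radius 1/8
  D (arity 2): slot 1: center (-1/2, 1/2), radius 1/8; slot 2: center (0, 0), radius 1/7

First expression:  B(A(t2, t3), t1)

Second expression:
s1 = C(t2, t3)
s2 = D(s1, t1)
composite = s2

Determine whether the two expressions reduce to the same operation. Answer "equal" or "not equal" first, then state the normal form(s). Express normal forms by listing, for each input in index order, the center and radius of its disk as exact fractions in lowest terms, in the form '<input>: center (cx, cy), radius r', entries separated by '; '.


not equal; the first gives t1: center (1/2, 1/2), radius 1/5; t2: center (15/28, 1/28), radius 1/84; t3: center (13/28, -1/28), radius 1/63 and the second t1: center (0, 0), radius 1/7; t2: center (-9/16, 9/16), radius 1/56; t3: center (-9/16, 7/16), radius 1/64

The first composite normalizes to t1: center (1/2, 1/2), radius 1/5; t2: center (15/28, 1/28), radius 1/84; t3: center (13/28, -1/28), radius 1/63
The second composite normalizes to t1: center (0, 0), radius 1/7; t2: center (-9/16, 9/16), radius 1/56; t3: center (-9/16, 7/16), radius 1/64
No match — not equal.


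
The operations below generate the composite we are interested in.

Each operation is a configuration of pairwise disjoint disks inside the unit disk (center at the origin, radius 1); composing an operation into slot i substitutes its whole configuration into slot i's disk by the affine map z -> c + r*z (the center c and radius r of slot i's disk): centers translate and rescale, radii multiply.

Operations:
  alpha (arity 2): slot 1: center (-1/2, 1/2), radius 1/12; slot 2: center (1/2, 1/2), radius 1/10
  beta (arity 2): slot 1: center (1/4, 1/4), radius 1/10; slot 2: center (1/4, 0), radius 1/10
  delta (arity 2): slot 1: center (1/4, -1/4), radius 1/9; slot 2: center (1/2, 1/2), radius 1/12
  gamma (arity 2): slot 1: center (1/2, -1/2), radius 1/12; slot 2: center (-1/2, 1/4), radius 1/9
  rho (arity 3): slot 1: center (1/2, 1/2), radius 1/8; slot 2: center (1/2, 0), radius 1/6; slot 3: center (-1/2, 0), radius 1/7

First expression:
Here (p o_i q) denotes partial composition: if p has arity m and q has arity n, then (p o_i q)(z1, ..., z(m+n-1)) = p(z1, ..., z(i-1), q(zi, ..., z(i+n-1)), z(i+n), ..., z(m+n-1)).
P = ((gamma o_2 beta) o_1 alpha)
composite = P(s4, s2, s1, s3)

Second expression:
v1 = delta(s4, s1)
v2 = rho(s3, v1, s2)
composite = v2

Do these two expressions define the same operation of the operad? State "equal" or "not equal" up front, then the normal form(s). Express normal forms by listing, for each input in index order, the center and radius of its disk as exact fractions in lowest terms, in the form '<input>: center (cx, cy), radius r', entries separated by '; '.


The first composite normalizes to s1: center (-17/36, 5/18), radius 1/90; s2: center (13/24, -11/24), radius 1/120; s3: center (-17/36, 1/4), radius 1/90; s4: center (11/24, -11/24), radius 1/144
The second composite normalizes to s1: center (7/12, 1/12), radius 1/72; s2: center (-1/2, 0), radius 1/7; s3: center (1/2, 1/2), radius 1/8; s4: center (13/24, -1/24), radius 1/54
The forms do not match — not equal.

not equal: they reduce to s1: center (-17/36, 5/18), radius 1/90; s2: center (13/24, -11/24), radius 1/120; s3: center (-17/36, 1/4), radius 1/90; s4: center (11/24, -11/24), radius 1/144 and s1: center (7/12, 1/12), radius 1/72; s2: center (-1/2, 0), radius 1/7; s3: center (1/2, 1/2), radius 1/8; s4: center (13/24, -1/24), radius 1/54


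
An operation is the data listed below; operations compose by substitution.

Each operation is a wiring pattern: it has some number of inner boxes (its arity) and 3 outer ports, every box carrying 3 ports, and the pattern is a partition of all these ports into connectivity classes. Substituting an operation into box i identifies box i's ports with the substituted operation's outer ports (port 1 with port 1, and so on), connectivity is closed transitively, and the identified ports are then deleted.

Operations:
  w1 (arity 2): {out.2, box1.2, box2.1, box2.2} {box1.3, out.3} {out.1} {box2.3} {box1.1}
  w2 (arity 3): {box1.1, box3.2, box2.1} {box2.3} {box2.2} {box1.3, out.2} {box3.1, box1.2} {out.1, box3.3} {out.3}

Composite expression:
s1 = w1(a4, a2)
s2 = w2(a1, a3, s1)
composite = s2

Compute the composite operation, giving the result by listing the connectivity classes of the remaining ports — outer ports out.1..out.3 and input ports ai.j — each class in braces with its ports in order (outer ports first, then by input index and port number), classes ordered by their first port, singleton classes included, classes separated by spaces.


{out.1, a4.3} {out.2, a1.3} {out.3} {a1.1, a2.1, a2.2, a3.1, a4.2} {a1.2} {a2.3} {a3.2} {a3.3} {a4.1}

Treat the ports identified at w2 as solder joints: merge, then drop.
the subtree at w1 composes to {out.1} {out.2, a2.1, a2.2, a4.2} {out.3, a4.3} {a2.3} {a4.1} on (a4, a2); out.j = own outer ports
the subtree at w2 composes to {out.1, a4.3} {out.2, a1.3} {out.3} {a1.1, a2.1, a2.2, a3.1, a4.2} {a1.2} {a2.3} {a3.2} {a3.3} {a4.1} on (a1, a3, a4, a2); out.j = own outer ports


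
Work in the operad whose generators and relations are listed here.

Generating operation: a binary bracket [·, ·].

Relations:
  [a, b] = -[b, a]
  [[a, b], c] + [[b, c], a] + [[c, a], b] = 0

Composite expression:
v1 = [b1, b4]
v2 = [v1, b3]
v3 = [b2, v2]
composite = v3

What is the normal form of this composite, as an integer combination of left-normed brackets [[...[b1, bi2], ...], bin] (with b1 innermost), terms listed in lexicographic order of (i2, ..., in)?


-[[[b1, b4], b3], b2]


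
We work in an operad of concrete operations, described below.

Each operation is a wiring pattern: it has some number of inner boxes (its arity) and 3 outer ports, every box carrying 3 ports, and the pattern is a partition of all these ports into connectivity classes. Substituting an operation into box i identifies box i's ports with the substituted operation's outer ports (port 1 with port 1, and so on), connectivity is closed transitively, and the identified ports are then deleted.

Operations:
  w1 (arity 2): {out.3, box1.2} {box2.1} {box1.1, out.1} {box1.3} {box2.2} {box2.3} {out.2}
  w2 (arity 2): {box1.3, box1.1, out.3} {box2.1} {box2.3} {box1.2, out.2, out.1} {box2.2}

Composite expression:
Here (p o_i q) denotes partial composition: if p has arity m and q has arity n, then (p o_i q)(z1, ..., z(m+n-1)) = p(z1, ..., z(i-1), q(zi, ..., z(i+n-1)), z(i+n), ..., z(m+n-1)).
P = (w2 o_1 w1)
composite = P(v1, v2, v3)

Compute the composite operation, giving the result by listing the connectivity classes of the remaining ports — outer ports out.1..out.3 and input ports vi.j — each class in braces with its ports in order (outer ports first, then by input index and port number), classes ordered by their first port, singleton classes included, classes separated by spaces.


Reachability decides: close wires over w2-identified ports.
through w1, on inputs (v1, v2): {out.1, v1.1} {out.2} {out.3, v1.2} {v1.3} {v2.1} {v2.2} {v2.3} (out.j = stage outer ports)
through w2, on inputs (v1, v2, v3): {out.1, out.2} {out.3, v1.1, v1.2} {v1.3} {v2.1} {v2.2} {v2.3} {v3.1} {v3.2} {v3.3} (out.j = stage outer ports)

{out.1, out.2} {out.3, v1.1, v1.2} {v1.3} {v2.1} {v2.2} {v2.3} {v3.1} {v3.2} {v3.3}


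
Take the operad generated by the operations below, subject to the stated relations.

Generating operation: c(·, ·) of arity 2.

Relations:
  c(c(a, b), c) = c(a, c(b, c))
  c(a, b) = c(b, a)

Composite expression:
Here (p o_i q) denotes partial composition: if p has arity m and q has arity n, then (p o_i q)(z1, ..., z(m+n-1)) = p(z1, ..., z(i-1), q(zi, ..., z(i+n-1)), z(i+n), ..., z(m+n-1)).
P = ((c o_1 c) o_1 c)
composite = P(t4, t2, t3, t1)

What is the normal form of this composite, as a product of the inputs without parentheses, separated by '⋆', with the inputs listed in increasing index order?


Shape and order are irrelevant to c; the t-input set decides.
c(t4, t2) flattens to t4 ⋆ t2
c(c(t4, t2), t3) flattens to t4 ⋆ t2 ⋆ t3
c(c(c(t4, t2), t3), t1) flattens to t4 ⋆ t2 ⋆ t3 ⋆ t1
putting the inputs in ascending order: t1 ⋆ t2 ⋆ t3 ⋆ t4

t1 ⋆ t2 ⋆ t3 ⋆ t4


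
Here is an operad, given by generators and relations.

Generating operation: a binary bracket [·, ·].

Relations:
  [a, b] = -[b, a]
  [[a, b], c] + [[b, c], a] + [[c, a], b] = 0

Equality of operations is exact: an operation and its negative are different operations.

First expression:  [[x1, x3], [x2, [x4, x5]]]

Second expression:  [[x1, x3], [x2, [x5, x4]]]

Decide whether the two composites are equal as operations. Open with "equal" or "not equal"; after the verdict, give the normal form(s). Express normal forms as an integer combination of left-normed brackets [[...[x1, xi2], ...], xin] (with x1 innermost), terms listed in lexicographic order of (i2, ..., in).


not equal; the first gives [[[[x1, x3], x2], x4], x5] - [[[[x1, x3], x2], x5], x4] - [[[[x1, x3], x4], x5], x2] + [[[[x1, x3], x5], x4], x2] and the second -[[[[x1, x3], x2], x4], x5] + [[[[x1, x3], x2], x5], x4] + [[[[x1, x3], x4], x5], x2] - [[[[x1, x3], x5], x4], x2]


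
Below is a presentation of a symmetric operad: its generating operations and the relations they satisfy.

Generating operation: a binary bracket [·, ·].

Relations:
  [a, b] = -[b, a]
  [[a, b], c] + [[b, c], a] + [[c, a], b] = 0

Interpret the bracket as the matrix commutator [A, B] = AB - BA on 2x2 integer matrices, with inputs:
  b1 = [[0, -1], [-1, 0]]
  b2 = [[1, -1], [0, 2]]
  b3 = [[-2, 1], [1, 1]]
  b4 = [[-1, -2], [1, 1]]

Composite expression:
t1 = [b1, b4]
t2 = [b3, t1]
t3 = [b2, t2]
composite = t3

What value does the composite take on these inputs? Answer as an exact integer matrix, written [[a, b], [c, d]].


[[0, -4], [0, 0]]

[b1, b4] = [[-3, -2], [2, 3]]
[b3, [b1, b4]] = [[4, 12], [0, -4]]
[b2, [b3, [b1, b4]]] = [[0, -4], [0, 0]]


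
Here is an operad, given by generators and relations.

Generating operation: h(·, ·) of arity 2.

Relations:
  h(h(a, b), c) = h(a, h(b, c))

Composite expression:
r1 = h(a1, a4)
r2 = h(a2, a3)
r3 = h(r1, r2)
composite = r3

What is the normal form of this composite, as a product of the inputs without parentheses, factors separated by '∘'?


All parenthesizations of h agree; list the a-inputs left to right.
h(a1, a4) spells out as a1 ∘ a4
h(a2, a3) spells out as a2 ∘ a3
h(h(a1, a4), h(a2, a3)) spells out as a1 ∘ a4 ∘ a2 ∘ a3

a1 ∘ a4 ∘ a2 ∘ a3


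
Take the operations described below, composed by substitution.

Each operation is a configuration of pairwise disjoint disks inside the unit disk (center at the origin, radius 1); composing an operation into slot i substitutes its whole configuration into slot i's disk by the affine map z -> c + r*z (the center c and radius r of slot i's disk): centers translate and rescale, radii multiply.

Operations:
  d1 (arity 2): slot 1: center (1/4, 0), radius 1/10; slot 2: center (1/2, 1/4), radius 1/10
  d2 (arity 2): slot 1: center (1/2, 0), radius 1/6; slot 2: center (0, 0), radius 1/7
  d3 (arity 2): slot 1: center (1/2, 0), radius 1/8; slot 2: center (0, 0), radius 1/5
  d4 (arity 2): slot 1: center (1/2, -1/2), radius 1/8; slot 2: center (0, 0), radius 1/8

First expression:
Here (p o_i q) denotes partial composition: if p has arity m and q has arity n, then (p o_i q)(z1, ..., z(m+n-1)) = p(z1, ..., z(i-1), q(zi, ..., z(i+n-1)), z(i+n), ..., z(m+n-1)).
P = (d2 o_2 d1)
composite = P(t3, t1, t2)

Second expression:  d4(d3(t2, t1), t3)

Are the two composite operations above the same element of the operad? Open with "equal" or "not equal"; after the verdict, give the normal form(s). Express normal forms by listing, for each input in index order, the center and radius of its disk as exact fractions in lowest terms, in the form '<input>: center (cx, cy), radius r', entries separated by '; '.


not equal — first t1: center (1/28, 0), radius 1/70; t2: center (1/14, 1/28), radius 1/70; t3: center (1/2, 0), radius 1/6, second t1: center (1/2, -1/2), radius 1/40; t2: center (9/16, -1/2), radius 1/64; t3: center (0, 0), radius 1/8

In normal form, the first expression is t1: center (1/28, 0), radius 1/70; t2: center (1/14, 1/28), radius 1/70; t3: center (1/2, 0), radius 1/6
In normal form, the second expression is t1: center (1/2, -1/2), radius 1/40; t2: center (9/16, -1/2), radius 1/64; t3: center (0, 0), radius 1/8
No match — not equal.


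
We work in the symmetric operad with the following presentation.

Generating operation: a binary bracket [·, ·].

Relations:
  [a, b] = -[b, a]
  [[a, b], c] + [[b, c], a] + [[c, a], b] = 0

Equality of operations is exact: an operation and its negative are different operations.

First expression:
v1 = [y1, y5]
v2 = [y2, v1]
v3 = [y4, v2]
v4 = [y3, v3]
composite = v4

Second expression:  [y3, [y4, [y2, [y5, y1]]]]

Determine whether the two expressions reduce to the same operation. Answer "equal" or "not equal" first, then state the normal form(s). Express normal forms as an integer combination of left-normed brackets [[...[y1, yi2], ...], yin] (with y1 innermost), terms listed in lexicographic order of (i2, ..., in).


not equal; first: -[[[[y1, y5], y2], y4], y3]; second: [[[[y1, y5], y2], y4], y3]

The first composite normalizes to -[[[[y1, y5], y2], y4], y3]
The second composite normalizes to [[[[y1, y5], y2], y4], y3]
Distinct normal forms: not equal.


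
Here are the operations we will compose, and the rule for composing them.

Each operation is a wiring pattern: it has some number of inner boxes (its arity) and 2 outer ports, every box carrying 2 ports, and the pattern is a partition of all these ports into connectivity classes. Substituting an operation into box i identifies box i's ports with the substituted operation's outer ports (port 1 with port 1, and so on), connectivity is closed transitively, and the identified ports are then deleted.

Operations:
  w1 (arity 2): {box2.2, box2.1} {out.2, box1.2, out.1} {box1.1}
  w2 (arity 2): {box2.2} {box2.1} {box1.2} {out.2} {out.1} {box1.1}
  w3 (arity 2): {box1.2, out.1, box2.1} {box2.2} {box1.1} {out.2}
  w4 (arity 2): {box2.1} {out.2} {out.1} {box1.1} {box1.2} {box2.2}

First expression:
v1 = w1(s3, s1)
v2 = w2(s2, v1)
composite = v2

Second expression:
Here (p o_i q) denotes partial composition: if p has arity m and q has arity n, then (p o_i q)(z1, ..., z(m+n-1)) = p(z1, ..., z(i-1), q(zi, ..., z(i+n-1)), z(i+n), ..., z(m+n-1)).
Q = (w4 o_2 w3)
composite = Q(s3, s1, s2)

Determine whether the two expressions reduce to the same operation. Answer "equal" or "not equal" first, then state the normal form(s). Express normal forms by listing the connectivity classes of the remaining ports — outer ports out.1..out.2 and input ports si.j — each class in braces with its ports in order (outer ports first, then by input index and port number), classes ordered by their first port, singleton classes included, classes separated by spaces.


not equal; first: {out.1} {out.2} {s1.1, s1.2} {s2.1} {s2.2} {s3.1} {s3.2}; second: {out.1} {out.2} {s1.1} {s1.2, s2.1} {s2.2} {s3.1} {s3.2}

In normal form, the first expression is {out.1} {out.2} {s1.1, s1.2} {s2.1} {s2.2} {s3.1} {s3.2}
In normal form, the second expression is {out.1} {out.2} {s1.1} {s1.2, s2.1} {s2.2} {s3.1} {s3.2}
The forms do not match — not equal.


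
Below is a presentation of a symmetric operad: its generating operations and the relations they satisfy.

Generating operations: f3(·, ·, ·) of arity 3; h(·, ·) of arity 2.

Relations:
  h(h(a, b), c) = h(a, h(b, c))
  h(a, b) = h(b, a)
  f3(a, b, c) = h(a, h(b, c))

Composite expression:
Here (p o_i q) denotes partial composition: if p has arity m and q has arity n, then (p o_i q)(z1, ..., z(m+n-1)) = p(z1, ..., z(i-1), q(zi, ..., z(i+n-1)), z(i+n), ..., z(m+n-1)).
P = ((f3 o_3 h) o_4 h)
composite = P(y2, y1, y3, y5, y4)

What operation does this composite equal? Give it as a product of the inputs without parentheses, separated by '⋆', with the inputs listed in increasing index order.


With f3 associative and commutative, the y-input set is all that matters.
h(y5, y4) reduces to y5 ⋆ y4
h(y3, h(y5, y4)) reduces to y3 ⋆ y5 ⋆ y4
f3(y2, y1, h(y3, h(y5, y4))) reduces to y2 ⋆ y1 ⋆ y3 ⋆ y5 ⋆ y4
putting the inputs in ascending order: y1 ⋆ y2 ⋆ y3 ⋆ y4 ⋆ y5

y1 ⋆ y2 ⋆ y3 ⋆ y4 ⋆ y5


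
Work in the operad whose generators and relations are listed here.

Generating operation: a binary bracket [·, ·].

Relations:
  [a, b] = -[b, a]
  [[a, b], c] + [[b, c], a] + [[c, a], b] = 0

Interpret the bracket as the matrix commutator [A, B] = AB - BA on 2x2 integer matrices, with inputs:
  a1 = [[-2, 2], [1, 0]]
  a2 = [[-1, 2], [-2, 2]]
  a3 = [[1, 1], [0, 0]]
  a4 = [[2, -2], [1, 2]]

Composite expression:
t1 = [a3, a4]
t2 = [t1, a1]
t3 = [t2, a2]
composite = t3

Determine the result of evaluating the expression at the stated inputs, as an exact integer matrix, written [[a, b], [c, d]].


[a3, a4] = [[1, -2], [-1, -1]]
[[a3, a4], a1] = [[0, 0], [0, 0]]
[[[a3, a4], a1], a2] = [[0, 0], [0, 0]]

[[0, 0], [0, 0]]


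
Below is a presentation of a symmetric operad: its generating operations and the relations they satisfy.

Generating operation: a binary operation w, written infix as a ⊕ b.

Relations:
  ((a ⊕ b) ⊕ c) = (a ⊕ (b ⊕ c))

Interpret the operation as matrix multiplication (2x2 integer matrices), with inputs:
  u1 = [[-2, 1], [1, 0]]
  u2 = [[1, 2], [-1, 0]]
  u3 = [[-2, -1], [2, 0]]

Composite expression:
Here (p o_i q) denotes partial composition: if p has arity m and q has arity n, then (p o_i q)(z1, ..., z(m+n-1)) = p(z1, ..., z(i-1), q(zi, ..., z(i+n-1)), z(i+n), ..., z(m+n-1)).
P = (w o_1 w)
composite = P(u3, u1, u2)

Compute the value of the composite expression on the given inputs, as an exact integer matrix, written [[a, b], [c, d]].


(u3 ⊕ u1) = [[3, -2], [-4, 2]]
((u3 ⊕ u1) ⊕ u2) = [[5, 6], [-6, -8]]

[[5, 6], [-6, -8]]


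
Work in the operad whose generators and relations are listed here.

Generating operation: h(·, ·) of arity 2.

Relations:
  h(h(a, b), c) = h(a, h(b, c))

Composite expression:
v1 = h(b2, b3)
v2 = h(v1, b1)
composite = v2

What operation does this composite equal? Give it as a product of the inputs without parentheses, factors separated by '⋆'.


Under associativity of h, the answer is the b's in reading order.
h(b2, b3) spells out as b2 ⋆ b3
h(h(b2, b3), b1) spells out as b2 ⋆ b3 ⋆ b1

b2 ⋆ b3 ⋆ b1


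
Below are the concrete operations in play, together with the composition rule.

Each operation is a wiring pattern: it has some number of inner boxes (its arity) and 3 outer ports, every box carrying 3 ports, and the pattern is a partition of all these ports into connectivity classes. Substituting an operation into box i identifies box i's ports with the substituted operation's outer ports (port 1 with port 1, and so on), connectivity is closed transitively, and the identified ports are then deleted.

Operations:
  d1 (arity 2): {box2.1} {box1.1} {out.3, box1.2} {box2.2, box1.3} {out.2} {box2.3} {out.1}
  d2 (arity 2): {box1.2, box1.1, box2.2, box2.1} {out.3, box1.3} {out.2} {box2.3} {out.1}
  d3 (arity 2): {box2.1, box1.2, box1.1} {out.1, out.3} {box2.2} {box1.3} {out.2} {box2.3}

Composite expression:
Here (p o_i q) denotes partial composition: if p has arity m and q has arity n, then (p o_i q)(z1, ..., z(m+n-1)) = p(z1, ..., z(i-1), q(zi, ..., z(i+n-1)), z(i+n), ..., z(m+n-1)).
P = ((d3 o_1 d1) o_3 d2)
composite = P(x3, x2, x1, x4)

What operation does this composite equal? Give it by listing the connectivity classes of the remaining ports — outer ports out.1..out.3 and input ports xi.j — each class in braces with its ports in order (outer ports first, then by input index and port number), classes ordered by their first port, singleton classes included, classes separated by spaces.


Two ports join when wires chain via d3-identified ports.
through d1, on inputs (x3, x2): {out.1} {out.2} {out.3, x3.2} {x2.1} {x2.2, x3.3} {x2.3} {x3.1} (out.j = stage outer ports)
through d2, on inputs (x1, x4): {out.1} {out.2} {out.3, x1.3} {x1.1, x1.2, x4.1, x4.2} {x4.3} (out.j = stage outer ports)
through d3, on inputs (x3, x2, x1, x4): {out.1, out.3} {out.2} {x1.1, x1.2, x4.1, x4.2} {x1.3} {x2.1} {x2.2, x3.3} {x2.3} {x3.1} {x3.2} {x4.3} (out.j = stage outer ports)

{out.1, out.3} {out.2} {x1.1, x1.2, x4.1, x4.2} {x1.3} {x2.1} {x2.2, x3.3} {x2.3} {x3.1} {x3.2} {x4.3}


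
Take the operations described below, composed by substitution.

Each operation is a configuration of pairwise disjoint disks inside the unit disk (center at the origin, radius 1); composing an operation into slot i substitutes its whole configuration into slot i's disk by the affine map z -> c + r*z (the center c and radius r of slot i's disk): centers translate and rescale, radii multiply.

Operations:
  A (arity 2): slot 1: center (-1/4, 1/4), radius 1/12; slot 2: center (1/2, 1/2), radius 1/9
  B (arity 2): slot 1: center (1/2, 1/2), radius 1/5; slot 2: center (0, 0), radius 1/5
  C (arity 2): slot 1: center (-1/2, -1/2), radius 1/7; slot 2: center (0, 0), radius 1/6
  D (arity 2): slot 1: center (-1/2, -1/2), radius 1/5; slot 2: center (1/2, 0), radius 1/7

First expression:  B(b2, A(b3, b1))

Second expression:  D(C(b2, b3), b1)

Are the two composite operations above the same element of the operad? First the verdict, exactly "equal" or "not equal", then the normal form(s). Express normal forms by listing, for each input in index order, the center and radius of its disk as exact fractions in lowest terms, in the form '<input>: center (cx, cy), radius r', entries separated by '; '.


The first expression, normalized: b1: center (1/10, 1/10), radius 1/45; b2: center (1/2, 1/2), radius 1/5; b3: center (-1/20, 1/20), radius 1/60
The second expression, normalized: b1: center (1/2, 0), radius 1/7; b2: center (-3/5, -3/5), radius 1/35; b3: center (-1/2, -1/2), radius 1/30
Distinct normal forms: not equal.

not equal; the first gives b1: center (1/10, 1/10), radius 1/45; b2: center (1/2, 1/2), radius 1/5; b3: center (-1/20, 1/20), radius 1/60 and the second b1: center (1/2, 0), radius 1/7; b2: center (-3/5, -3/5), radius 1/35; b3: center (-1/2, -1/2), radius 1/30


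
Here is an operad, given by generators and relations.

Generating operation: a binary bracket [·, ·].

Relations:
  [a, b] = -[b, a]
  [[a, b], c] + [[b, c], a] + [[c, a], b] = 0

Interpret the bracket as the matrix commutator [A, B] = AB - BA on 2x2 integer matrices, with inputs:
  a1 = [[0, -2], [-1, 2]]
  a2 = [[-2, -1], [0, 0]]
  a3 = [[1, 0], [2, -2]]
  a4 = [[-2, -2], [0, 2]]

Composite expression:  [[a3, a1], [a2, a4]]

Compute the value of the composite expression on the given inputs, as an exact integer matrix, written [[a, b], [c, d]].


[a3, a1] = [[4, -6], [-1, -4]]
[a2, a4] = [[0, 0], [0, 0]]
[[a3, a1], [a2, a4]] = [[0, 0], [0, 0]]

[[0, 0], [0, 0]]


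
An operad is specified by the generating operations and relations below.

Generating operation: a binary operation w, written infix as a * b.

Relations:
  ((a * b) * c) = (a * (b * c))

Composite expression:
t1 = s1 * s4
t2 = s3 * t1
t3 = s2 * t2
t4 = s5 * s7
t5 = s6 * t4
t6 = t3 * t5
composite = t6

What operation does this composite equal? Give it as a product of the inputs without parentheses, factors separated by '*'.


s2 * s3 * s1 * s4 * s6 * s5 * s7

The w-tree's shape is irrelevant; the s-reading-order decides.
(s1 * s4) collapses to s1 * s4
(s3 * (s1 * s4)) collapses to s3 * s1 * s4
(s2 * (s3 * (s1 * s4))) collapses to s2 * s3 * s1 * s4
(s5 * s7) collapses to s5 * s7
(s6 * (s5 * s7)) collapses to s6 * s5 * s7
((s2 * (s3 * (s1 * s4))) * (s6 * (s5 * s7))) collapses to s2 * s3 * s1 * s4 * s6 * s5 * s7


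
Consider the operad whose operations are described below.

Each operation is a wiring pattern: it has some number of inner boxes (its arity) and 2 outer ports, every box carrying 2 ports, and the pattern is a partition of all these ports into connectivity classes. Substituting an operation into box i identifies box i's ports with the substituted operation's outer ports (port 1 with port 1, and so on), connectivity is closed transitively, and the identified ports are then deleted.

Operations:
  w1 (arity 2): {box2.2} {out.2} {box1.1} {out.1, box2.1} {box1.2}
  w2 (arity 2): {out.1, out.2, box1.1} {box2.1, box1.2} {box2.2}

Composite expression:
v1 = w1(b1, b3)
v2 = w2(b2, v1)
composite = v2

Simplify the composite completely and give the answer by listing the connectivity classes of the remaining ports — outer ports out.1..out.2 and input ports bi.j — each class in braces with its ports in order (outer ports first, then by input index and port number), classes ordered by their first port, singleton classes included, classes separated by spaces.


Substituting into w2 glues patterns; closure does the rest.
stage w1: inputs (b1, b3), connectivity {out.1, b3.1} {out.2} {b1.1} {b1.2} {b3.2}, out.j its boundary
stage w2: inputs (b2, b1, b3), connectivity {out.1, out.2, b2.1} {b1.1} {b1.2} {b2.2, b3.1} {b3.2}, out.j its boundary

{out.1, out.2, b2.1} {b1.1} {b1.2} {b2.2, b3.1} {b3.2}


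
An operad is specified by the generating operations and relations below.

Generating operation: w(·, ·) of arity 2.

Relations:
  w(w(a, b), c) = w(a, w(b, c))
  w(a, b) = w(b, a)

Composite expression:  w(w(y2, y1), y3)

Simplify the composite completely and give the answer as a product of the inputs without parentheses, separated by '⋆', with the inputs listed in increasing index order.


y1 ⋆ y2 ⋆ y3

With w associative and commutative, the y-input set is all that matters.
w(y2, y1) collapses to y2 ⋆ y1
w(w(y2, y1), y3) collapses to y2 ⋆ y1 ⋆ y3
rearranged into index order: y1 ⋆ y2 ⋆ y3


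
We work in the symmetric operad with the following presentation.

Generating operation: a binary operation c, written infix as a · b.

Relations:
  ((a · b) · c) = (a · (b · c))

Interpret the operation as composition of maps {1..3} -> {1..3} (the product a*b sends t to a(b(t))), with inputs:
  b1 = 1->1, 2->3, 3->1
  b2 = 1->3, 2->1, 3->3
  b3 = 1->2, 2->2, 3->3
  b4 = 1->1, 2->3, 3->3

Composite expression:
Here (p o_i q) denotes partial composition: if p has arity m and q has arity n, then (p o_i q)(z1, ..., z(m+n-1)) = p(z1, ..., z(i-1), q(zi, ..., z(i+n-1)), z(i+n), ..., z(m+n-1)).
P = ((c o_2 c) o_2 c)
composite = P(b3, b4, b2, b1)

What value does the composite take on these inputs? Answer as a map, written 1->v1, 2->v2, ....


(b4 · b2) = 1->3, 2->1, 3->3
((b4 · b2) · b1) = 1->3, 2->3, 3->3
(b3 · ((b4 · b2) · b1)) = 1->3, 2->3, 3->3

1->3, 2->3, 3->3
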